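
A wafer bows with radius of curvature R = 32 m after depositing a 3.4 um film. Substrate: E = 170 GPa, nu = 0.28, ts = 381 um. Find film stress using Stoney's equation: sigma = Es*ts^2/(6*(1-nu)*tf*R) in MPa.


Step 1: Compute numerator: Es * ts^2 = 170 * 381^2 = 24677370 (GPa*um^2)
Step 2: Compute denominator (R in um): 6*(1-nu)*tf*R = 6*0.72*3.4*32e6 = 470016000.0 (um^2)
Step 3: sigma (GPa) = 24677370 / 470016000.0 = 5.2503e-02 GPa
Step 4: Convert to MPa (x1000): sigma = 52.5 MPa


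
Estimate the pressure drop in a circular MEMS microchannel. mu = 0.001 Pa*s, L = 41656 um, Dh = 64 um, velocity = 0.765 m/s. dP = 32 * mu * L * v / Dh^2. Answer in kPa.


Step 1: Convert to SI: L = 41656e-6 m, Dh = 64e-6 m
Step 2: dP = 32 * 0.001 * 41656e-6 * 0.765 / (64e-6)^2
Step 3: dP = 248959.69 Pa
Step 4: Convert to kPa: dP = 248.96 kPa


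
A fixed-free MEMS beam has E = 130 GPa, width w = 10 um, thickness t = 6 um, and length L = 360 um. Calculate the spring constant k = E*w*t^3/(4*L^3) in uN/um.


Step 1: Convert E to consistent units (1 GPa = 1000 uN/um^2).
E = 130 GPa = 130000 uN/um^2
Step 2: Compute t^3 = 6^3 = 216
Step 3: Compute L^3 = 360^3 = 46656000
Step 4: k = 130000 * 10 * 216 / (4 * 46656000)
k = 1.5046 uN/um


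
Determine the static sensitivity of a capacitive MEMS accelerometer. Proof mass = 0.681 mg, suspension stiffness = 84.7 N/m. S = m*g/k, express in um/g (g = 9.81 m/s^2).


Step 1: Convert mass: m = 0.681 mg = 6.81e-07 kg
Step 2: S = m * g / k = 6.81e-07 * 9.81 / 84.7
Step 3: S = 7.89e-08 m/g
Step 4: Convert to um/g: S = 0.079 um/g


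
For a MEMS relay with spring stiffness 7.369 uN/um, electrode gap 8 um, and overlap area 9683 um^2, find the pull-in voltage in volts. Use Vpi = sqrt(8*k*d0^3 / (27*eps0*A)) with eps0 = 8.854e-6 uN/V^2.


Step 1: Compute numerator: 8 * k * d0^3 = 8 * 7.369 * 8^3 = 30183.424
Step 2: Compute denominator: 27 * eps0 * A = 27 * 8.854e-6 * 9683 = 2.314799
Step 3: Vpi = sqrt(30183.424 / 2.314799)
Vpi = 114.19 V


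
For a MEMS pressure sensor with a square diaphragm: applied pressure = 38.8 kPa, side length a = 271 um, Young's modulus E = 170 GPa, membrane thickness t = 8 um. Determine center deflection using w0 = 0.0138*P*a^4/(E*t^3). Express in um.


Step 1: Convert pressure to compatible units (E is in GPa, so P in GPa).
P = 38.8 kPa = 38.8e-6 GPa
Step 2: Compute numerator: 0.0138 * P * a^4.
a^4 = 271^4 = 5393580481
numerator = 0.0138 * 38.8e-6 * 5393580481 = 2.8879e+03
Step 3: Compute denominator: E * t^3 = 170 * 8^3 = 87040
Step 4: w0 = numerator / denominator = 2.8879e+03 / 87040 = 0.0332 um


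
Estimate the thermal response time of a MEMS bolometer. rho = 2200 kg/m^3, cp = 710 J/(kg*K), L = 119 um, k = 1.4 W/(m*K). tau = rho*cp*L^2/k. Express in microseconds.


Step 1: Convert L to m: L = 119e-6 m
Step 2: L^2 = (119e-6)^2 = 1.4161e-08 m^2
Step 3: tau = 2200 * 710 * 1.4161e-08 / 1.4 = 1.579963e-02 s
Step 4: Convert to microseconds (multiply by 1e6).
tau = 15799.63 us


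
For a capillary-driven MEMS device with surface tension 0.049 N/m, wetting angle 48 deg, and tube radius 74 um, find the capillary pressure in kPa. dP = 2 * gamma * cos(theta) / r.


Step 1: cos(48 deg) = 0.6691
Step 2: Convert r to m: r = 74e-6 m
Step 3: dP = 2 * 0.049 * 0.6691 / 74e-6 = 886.1 Pa
Step 4: Convert Pa to kPa (divide by 1000).
dP = 0.89 kPa


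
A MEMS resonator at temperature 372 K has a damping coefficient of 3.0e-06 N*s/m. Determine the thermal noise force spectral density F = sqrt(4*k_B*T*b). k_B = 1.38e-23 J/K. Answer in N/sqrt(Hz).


Step 1: Compute 4 * k_B * T * b
= 4 * 1.38e-23 * 372 * 3.0e-06
= 6.1603e-26 N^2/Hz
Step 2: F_noise = sqrt(6.1603e-26)
F_noise = 2.48e-13 N/sqrt(Hz)


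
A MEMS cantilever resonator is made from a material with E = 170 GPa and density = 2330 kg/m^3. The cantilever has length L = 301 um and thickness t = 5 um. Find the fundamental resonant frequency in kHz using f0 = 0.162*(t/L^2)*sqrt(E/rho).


Step 1: Convert units to SI.
t_SI = 5e-6 m, L_SI = 301e-6 m
Step 2: Calculate sqrt(E/rho).
sqrt(170e9 / 2330) = 8541.74 m/s
Step 3: Compute f0.
f0 = 0.162 * 5e-6 / (301e-6)^2 * 8541.74 = 76365.7 Hz = 76.37 kHz


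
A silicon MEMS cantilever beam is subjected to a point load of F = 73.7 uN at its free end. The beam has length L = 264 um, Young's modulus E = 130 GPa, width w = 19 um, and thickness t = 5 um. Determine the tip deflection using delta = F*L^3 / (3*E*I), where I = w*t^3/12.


Step 1: Calculate the second moment of area.
I = w * t^3 / 12 = 19 * 5^3 / 12 = 197.9167 um^4
Step 2: Convert E to consistent units (1 GPa = 1000 uN/um^2).
E = 130 GPa = 130000 uN/um^2
Step 3: Calculate tip deflection.
delta = F * L^3 / (3 * E * I)
delta = 73.7 * 264^3 / (3 * 130000 * 197.9167)
delta = 17.5684 um


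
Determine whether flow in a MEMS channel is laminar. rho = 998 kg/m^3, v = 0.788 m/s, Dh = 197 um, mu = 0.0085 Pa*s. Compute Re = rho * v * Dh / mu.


Step 1: Convert Dh to meters: Dh = 197e-6 m
Step 2: Re = rho * v * Dh / mu
Re = 998 * 0.788 * 197e-6 / 0.0085
Re = 18.227
Since Re = 18.227 is below ~2300, the flow is laminar.


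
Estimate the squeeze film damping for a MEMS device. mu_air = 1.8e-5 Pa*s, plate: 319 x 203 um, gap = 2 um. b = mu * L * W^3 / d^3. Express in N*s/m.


Step 1: Convert to SI.
L = 319e-6 m, W = 203e-6 m, d = 2e-6 m
Step 2: W^3 = (203e-6)^3 = 8.37e-12 m^3
Step 3: d^3 = (2e-6)^3 = 8.00e-18 m^3
Step 4: b = 1.8e-5 * 319e-6 * 8.37e-12 / 8.00e-18
b = 6.00e-03 N*s/m


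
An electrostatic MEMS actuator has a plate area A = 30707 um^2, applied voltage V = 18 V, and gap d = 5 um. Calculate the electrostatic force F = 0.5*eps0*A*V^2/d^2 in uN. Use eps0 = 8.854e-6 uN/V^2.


Step 1: Identify parameters.
eps0 = 8.854e-6 uN/V^2, A = 30707 um^2, V = 18 V, d = 5 um
Step 2: Compute V^2 = 18^2 = 324
Step 3: Compute d^2 = 5^2 = 25
Step 4: F = 0.5 * 8.854e-6 * 30707 * 324 / 25
F = 1.762 uN


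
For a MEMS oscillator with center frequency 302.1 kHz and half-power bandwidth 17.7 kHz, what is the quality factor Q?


Step 1: Q = f0 / bandwidth
Step 2: Q = 302.1 / 17.7
Q = 17.1


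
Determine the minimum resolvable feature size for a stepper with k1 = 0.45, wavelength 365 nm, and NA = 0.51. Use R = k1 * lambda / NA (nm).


Step 1: Identify values: k1 = 0.45, lambda = 365 nm, NA = 0.51
Step 2: R = k1 * lambda / NA
R = 0.45 * 365 / 0.51
R = 322.1 nm


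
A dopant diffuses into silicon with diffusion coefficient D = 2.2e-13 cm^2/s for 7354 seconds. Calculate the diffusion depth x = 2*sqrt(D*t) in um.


Step 1: Compute D*t = 2.2e-13 * 7354 = 1.61788e-09 cm^2
Step 2: sqrt(D*t) = 4.0223e-05 cm
Step 3: x = 2 * 4.0223e-05 cm = 8.0446e-05 cm
Step 4: Convert to um (1 cm = 1e4 um): x = 0.804 um


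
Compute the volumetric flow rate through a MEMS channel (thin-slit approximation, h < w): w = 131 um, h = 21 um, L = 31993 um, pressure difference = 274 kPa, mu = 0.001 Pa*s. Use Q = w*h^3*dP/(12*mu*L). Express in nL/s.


Step 1: Convert all dimensions to SI (meters).
w = 131e-6 m, h = 21e-6 m, L = 31993e-6 m, dP = 274e3 Pa
Step 2: Q = w * h^3 * dP / (12 * mu * L)
Q = 131e-6 * (21e-6)^3 * 274e3 / (12 * 0.001 * 31993e-6) = 8.6585173e-10 m^3/s
Step 3: Convert Q from m^3/s to nL/s (1 m^3 = 1e12 nL, so multiply by 1e12).
Q = 865.852 nL/s


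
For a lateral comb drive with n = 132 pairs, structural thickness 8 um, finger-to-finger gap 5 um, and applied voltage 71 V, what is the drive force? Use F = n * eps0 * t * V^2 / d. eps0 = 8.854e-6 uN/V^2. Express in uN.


Step 1: Parameters: n=132, eps0=8.854e-6 uN/V^2, t=8 um, V=71 V, d=5 um
Step 2: V^2 = 5041
Step 3: F = 132 * 8.854e-6 * 8 * 5041 / 5
F = 9.426 uN


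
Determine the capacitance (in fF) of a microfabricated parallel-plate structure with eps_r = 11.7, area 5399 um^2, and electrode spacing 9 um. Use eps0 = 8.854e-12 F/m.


Step 1: Convert area to m^2: A = 5399e-12 m^2
Step 2: Convert gap to m: d = 9e-6 m
Step 3: C = eps0 * eps_r * A / d
C = 8.854e-12 * 11.7 * 5399e-12 / 9e-6
Step 4: Convert to fF (multiply by 1e15).
C = 62.14 fF


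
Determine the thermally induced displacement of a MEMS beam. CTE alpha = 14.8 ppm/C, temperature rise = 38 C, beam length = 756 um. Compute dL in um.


Step 1: Convert CTE: alpha = 14.8 ppm/C = 14.8e-6 /C
Step 2: dL = 14.8e-6 * 38 * 756
dL = 0.4252 um


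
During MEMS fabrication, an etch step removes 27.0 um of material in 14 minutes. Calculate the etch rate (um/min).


Step 1: Etch rate = depth / time
Step 2: rate = 27.0 / 14
rate = 1.929 um/min


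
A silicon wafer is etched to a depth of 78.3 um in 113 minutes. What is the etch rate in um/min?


Step 1: Etch rate = depth / time
Step 2: rate = 78.3 / 113
rate = 0.693 um/min


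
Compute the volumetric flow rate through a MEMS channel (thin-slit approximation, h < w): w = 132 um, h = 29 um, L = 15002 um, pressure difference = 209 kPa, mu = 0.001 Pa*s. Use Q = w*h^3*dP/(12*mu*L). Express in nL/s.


Step 1: Convert all dimensions to SI (meters).
w = 132e-6 m, h = 29e-6 m, L = 15002e-6 m, dP = 209e3 Pa
Step 2: Q = w * h^3 * dP / (12 * mu * L)
Q = 132e-6 * (29e-6)^3 * 209e3 / (12 * 0.001 * 15002e-6) = 3.7375224e-09 m^3/s
Step 3: Convert Q from m^3/s to nL/s (1 m^3 = 1e12 nL, so multiply by 1e12).
Q = 3737.522 nL/s


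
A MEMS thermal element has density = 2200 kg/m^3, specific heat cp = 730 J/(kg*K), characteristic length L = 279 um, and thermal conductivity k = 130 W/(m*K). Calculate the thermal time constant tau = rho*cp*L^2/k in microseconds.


Step 1: Convert L to m: L = 279e-6 m
Step 2: L^2 = (279e-6)^2 = 7.7841e-08 m^2
Step 3: tau = 2200 * 730 * 7.7841e-08 / 130 = 9.6163574e-04 s
Step 4: Convert to microseconds (multiply by 1e6).
tau = 961.636 us


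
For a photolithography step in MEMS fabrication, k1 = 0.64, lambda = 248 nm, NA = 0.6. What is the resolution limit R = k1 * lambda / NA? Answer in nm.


Step 1: Identify values: k1 = 0.64, lambda = 248 nm, NA = 0.6
Step 2: R = k1 * lambda / NA
R = 0.64 * 248 / 0.6
R = 264.5 nm


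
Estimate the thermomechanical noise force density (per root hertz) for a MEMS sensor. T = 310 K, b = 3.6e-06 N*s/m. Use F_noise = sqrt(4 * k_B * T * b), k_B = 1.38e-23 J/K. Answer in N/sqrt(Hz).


Step 1: Compute 4 * k_B * T * b
= 4 * 1.38e-23 * 310 * 3.6e-06
= 6.1603e-26 N^2/Hz
Step 2: F_noise = sqrt(6.1603e-26)
F_noise = 2.48e-13 N/sqrt(Hz)


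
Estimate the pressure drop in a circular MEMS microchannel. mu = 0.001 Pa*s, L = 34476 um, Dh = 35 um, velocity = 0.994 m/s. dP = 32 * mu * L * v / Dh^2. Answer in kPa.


Step 1: Convert to SI: L = 34476e-6 m, Dh = 35e-6 m
Step 2: dP = 32 * 0.001 * 34476e-6 * 0.994 / (35e-6)^2
Step 3: dP = 895193.97 Pa
Step 4: Convert to kPa: dP = 895.19 kPa


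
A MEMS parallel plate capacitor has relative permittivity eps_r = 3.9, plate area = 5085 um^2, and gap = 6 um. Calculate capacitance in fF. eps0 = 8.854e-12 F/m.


Step 1: Convert area to m^2: A = 5085e-12 m^2
Step 2: Convert gap to m: d = 6e-6 m
Step 3: C = eps0 * eps_r * A / d
C = 8.854e-12 * 3.9 * 5085e-12 / 6e-6
Step 4: Convert to fF (multiply by 1e15).
C = 29.26 fF


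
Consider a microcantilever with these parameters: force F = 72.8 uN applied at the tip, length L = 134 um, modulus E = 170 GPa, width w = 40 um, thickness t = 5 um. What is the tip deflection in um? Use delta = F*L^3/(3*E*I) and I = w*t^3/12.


Step 1: Calculate the second moment of area.
I = w * t^3 / 12 = 40 * 5^3 / 12 = 416.6667 um^4
Step 2: Convert E to consistent units (1 GPa = 1000 uN/um^2).
E = 170 GPa = 170000 uN/um^2
Step 3: Calculate tip deflection.
delta = F * L^3 / (3 * E * I)
delta = 72.8 * 134^3 / (3 * 170000 * 416.6667)
delta = 0.8243 um


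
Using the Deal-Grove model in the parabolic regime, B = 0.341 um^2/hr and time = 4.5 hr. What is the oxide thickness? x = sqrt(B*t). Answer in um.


Step 1: Compute B*t = 0.341 * 4.5 = 1.5345
Step 2: x = sqrt(1.5345)
x = 1.239 um


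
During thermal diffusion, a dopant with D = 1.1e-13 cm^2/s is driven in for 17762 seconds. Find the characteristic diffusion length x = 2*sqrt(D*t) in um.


Step 1: Compute D*t = 1.1e-13 * 17762 = 1.95382e-09 cm^2
Step 2: sqrt(D*t) = 4.4202e-05 cm
Step 3: x = 2 * 4.4202e-05 cm = 8.8404e-05 cm
Step 4: Convert to um (1 cm = 1e4 um): x = 0.884 um


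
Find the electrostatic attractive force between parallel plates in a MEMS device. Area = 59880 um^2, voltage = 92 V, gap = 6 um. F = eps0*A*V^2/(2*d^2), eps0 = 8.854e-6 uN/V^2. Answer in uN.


Step 1: Identify parameters.
eps0 = 8.854e-6 uN/V^2, A = 59880 um^2, V = 92 V, d = 6 um
Step 2: Compute V^2 = 92^2 = 8464
Step 3: Compute d^2 = 6^2 = 36
Step 4: F = 0.5 * 8.854e-6 * 59880 * 8464 / 36
F = 62.325 uN


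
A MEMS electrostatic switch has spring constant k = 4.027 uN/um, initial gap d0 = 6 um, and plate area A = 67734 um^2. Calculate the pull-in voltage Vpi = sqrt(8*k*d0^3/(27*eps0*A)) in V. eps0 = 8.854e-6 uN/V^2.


Step 1: Compute numerator: 8 * k * d0^3 = 8 * 4.027 * 6^3 = 6958.656
Step 2: Compute denominator: 27 * eps0 * A = 27 * 8.854e-6 * 67734 = 16.192355
Step 3: Vpi = sqrt(6958.656 / 16.192355)
Vpi = 20.73 V


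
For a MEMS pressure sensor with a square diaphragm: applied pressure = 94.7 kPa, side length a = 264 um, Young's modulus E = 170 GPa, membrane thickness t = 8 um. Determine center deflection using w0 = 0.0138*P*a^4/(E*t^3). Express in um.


Step 1: Convert pressure to compatible units (E is in GPa, so P in GPa).
P = 94.7 kPa = 94.7e-6 GPa
Step 2: Compute numerator: 0.0138 * P * a^4.
a^4 = 264^4 = 4857532416
numerator = 0.0138 * 94.7e-6 * 4857532416 = 6.3481e+03
Step 3: Compute denominator: E * t^3 = 170 * 8^3 = 87040
Step 4: w0 = numerator / denominator = 6.3481e+03 / 87040 = 0.0729 um


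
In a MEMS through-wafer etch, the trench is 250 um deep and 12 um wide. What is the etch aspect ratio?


Step 1: AR = depth / width
Step 2: AR = 250 / 12
AR = 20.8


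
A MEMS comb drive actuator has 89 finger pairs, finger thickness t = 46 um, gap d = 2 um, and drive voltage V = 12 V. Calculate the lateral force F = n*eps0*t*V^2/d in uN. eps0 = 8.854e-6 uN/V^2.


Step 1: Parameters: n=89, eps0=8.854e-6 uN/V^2, t=46 um, V=12 V, d=2 um
Step 2: V^2 = 144
Step 3: F = 89 * 8.854e-6 * 46 * 144 / 2
F = 2.61 uN


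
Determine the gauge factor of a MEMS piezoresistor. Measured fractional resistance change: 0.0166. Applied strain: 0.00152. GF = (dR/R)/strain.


Step 1: Identify values.
dR/R = 0.0166, strain = 0.00152
Step 2: GF = (dR/R) / strain = 0.0166 / 0.00152
GF = 10.9


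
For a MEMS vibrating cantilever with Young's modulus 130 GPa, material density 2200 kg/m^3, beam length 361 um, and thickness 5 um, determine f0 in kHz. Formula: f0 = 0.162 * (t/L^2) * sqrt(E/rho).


Step 1: Convert units to SI.
t_SI = 5e-6 m, L_SI = 361e-6 m
Step 2: Calculate sqrt(E/rho).
sqrt(130e9 / 2200) = 7687.06 m/s
Step 3: Compute f0.
f0 = 0.162 * 5e-6 / (361e-6)^2 * 7687.06 = 47778.3 Hz = 47.78 kHz


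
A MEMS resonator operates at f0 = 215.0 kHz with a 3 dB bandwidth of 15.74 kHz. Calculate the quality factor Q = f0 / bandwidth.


Step 1: Q = f0 / bandwidth
Step 2: Q = 215.0 / 15.74
Q = 13.7


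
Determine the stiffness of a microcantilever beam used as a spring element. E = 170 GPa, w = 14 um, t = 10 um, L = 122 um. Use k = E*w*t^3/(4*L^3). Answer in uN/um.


Step 1: Convert E to consistent units (1 GPa = 1000 uN/um^2).
E = 170 GPa = 170000 uN/um^2
Step 2: Compute t^3 = 10^3 = 1000
Step 3: Compute L^3 = 122^3 = 1815848
Step 4: k = 170000 * 14 * 1000 / (4 * 1815848)
k = 327.6706 uN/um


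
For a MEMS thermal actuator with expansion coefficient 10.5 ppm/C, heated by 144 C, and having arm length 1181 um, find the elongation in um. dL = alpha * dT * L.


Step 1: Convert CTE: alpha = 10.5 ppm/C = 10.5e-6 /C
Step 2: dL = 10.5e-6 * 144 * 1181
dL = 1.7857 um


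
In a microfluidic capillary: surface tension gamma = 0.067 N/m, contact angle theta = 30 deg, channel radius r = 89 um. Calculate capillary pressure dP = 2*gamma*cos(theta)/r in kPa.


Step 1: cos(30 deg) = 0.866
Step 2: Convert r to m: r = 89e-6 m
Step 3: dP = 2 * 0.067 * 0.866 / 89e-6 = 1303.9 Pa
Step 4: Convert Pa to kPa (divide by 1000).
dP = 1.3 kPa


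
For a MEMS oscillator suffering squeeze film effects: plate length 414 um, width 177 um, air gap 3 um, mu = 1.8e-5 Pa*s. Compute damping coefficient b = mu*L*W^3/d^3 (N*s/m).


Step 1: Convert to SI.
L = 414e-6 m, W = 177e-6 m, d = 3e-6 m
Step 2: W^3 = (177e-6)^3 = 5.55e-12 m^3
Step 3: d^3 = (3e-6)^3 = 2.70e-17 m^3
Step 4: b = 1.8e-5 * 414e-6 * 5.55e-12 / 2.70e-17
b = 1.53e-03 N*s/m


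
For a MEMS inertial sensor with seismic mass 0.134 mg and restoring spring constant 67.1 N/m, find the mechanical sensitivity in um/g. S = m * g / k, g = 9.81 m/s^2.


Step 1: Convert mass: m = 0.134 mg = 1.34e-07 kg
Step 2: S = m * g / k = 1.34e-07 * 9.81 / 67.1
Step 3: S = 1.96e-08 m/g
Step 4: Convert to um/g: S = 0.02 um/g


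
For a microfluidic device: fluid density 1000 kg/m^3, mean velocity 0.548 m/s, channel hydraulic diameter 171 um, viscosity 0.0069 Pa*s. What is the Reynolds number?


Step 1: Convert Dh to meters: Dh = 171e-6 m
Step 2: Re = rho * v * Dh / mu
Re = 1000 * 0.548 * 171e-6 / 0.0069
Re = 13.581


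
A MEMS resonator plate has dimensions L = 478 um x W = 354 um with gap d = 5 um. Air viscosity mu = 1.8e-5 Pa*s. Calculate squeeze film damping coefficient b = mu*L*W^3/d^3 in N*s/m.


Step 1: Convert to SI.
L = 478e-6 m, W = 354e-6 m, d = 5e-6 m
Step 2: W^3 = (354e-6)^3 = 4.44e-11 m^3
Step 3: d^3 = (5e-6)^3 = 1.25e-16 m^3
Step 4: b = 1.8e-5 * 478e-6 * 4.44e-11 / 1.25e-16
b = 3.05e-03 N*s/m


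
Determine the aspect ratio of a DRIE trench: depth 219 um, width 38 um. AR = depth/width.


Step 1: AR = depth / width
Step 2: AR = 219 / 38
AR = 5.8


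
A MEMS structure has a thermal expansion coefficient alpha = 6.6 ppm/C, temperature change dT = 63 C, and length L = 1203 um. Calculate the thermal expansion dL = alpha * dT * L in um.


Step 1: Convert CTE: alpha = 6.6 ppm/C = 6.6e-6 /C
Step 2: dL = 6.6e-6 * 63 * 1203
dL = 0.5002 um


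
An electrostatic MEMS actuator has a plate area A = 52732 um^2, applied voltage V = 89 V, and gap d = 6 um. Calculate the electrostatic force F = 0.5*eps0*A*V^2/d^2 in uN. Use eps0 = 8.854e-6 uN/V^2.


Step 1: Identify parameters.
eps0 = 8.854e-6 uN/V^2, A = 52732 um^2, V = 89 V, d = 6 um
Step 2: Compute V^2 = 89^2 = 7921
Step 3: Compute d^2 = 6^2 = 36
Step 4: F = 0.5 * 8.854e-6 * 52732 * 7921 / 36
F = 51.364 uN


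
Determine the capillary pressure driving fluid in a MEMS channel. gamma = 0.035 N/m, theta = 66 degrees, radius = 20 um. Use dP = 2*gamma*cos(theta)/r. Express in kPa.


Step 1: cos(66 deg) = 0.4067
Step 2: Convert r to m: r = 20e-6 m
Step 3: dP = 2 * 0.035 * 0.4067 / 20e-6 = 1423.5 Pa
Step 4: Convert Pa to kPa (divide by 1000).
dP = 1.42 kPa


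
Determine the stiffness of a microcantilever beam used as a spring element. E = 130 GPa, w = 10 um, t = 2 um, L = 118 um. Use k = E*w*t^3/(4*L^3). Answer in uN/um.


Step 1: Convert E to consistent units (1 GPa = 1000 uN/um^2).
E = 130 GPa = 130000 uN/um^2
Step 2: Compute t^3 = 2^3 = 8
Step 3: Compute L^3 = 118^3 = 1643032
Step 4: k = 130000 * 10 * 8 / (4 * 1643032)
k = 1.5824 uN/um


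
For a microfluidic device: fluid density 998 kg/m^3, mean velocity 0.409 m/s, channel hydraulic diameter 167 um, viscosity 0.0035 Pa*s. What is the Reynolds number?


Step 1: Convert Dh to meters: Dh = 167e-6 m
Step 2: Re = rho * v * Dh / mu
Re = 998 * 0.409 * 167e-6 / 0.0035
Re = 19.476


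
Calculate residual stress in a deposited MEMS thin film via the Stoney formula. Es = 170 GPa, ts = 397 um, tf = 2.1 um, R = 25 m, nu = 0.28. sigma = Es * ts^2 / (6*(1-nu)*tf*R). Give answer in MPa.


Step 1: Compute numerator: Es * ts^2 = 170 * 397^2 = 26793530 (GPa*um^2)
Step 2: Compute denominator (R in um): 6*(1-nu)*tf*R = 6*0.72*2.1*25e6 = 226800000.0 (um^2)
Step 3: sigma (GPa) = 26793530 / 226800000.0 = 1.18137e-01 GPa
Step 4: Convert to MPa (x1000): sigma = 118.1 MPa


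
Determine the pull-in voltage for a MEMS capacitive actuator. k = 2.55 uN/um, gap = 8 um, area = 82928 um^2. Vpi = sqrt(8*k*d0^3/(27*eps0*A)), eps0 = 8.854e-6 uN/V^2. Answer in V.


Step 1: Compute numerator: 8 * k * d0^3 = 8 * 2.55 * 8^3 = 10444.8
Step 2: Compute denominator: 27 * eps0 * A = 27 * 8.854e-6 * 82928 = 19.824602
Step 3: Vpi = sqrt(10444.8 / 19.824602)
Vpi = 22.95 V


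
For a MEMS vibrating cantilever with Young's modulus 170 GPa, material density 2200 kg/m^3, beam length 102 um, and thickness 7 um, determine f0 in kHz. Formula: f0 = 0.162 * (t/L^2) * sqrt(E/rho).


Step 1: Convert units to SI.
t_SI = 7e-6 m, L_SI = 102e-6 m
Step 2: Calculate sqrt(E/rho).
sqrt(170e9 / 2200) = 8790.49 m/s
Step 3: Compute f0.
f0 = 0.162 * 7e-6 / (102e-6)^2 * 8790.49 = 958133.0 Hz = 958.13 kHz


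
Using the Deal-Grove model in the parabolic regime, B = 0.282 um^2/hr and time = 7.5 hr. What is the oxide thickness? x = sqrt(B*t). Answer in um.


Step 1: Compute B*t = 0.282 * 7.5 = 2.115
Step 2: x = sqrt(2.115)
x = 1.454 um


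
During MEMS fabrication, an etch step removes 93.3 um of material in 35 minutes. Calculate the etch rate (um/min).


Step 1: Etch rate = depth / time
Step 2: rate = 93.3 / 35
rate = 2.666 um/min


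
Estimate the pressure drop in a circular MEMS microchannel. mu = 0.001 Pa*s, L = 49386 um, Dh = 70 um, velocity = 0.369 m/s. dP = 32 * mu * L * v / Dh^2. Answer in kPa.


Step 1: Convert to SI: L = 49386e-6 m, Dh = 70e-6 m
Step 2: dP = 32 * 0.001 * 49386e-6 * 0.369 / (70e-6)^2
Step 3: dP = 119010.18 Pa
Step 4: Convert to kPa: dP = 119.01 kPa


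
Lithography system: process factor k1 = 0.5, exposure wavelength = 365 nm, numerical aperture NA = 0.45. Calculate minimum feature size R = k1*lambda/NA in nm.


Step 1: Identify values: k1 = 0.5, lambda = 365 nm, NA = 0.45
Step 2: R = k1 * lambda / NA
R = 0.5 * 365 / 0.45
R = 405.6 nm


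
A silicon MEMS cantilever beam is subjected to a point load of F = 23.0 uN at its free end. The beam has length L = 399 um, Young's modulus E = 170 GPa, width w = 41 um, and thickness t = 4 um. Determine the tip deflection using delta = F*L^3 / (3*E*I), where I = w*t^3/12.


Step 1: Calculate the second moment of area.
I = w * t^3 / 12 = 41 * 4^3 / 12 = 218.6667 um^4
Step 2: Convert E to consistent units (1 GPa = 1000 uN/um^2).
E = 170 GPa = 170000 uN/um^2
Step 3: Calculate tip deflection.
delta = F * L^3 / (3 * E * I)
delta = 23.0 * 399^3 / (3 * 170000 * 218.6667)
delta = 13.1007 um


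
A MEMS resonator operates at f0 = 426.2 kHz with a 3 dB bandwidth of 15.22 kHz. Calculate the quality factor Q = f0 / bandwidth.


Step 1: Q = f0 / bandwidth
Step 2: Q = 426.2 / 15.22
Q = 28.0


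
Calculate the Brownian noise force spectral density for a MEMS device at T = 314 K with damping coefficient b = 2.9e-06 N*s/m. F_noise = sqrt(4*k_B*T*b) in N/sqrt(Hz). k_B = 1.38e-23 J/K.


Step 1: Compute 4 * k_B * T * b
= 4 * 1.38e-23 * 314 * 2.9e-06
= 5.0265e-26 N^2/Hz
Step 2: F_noise = sqrt(5.0265e-26)
F_noise = 2.24e-13 N/sqrt(Hz)


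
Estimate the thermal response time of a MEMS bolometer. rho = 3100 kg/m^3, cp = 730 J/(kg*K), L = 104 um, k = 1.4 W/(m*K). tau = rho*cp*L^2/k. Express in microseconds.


Step 1: Convert L to m: L = 104e-6 m
Step 2: L^2 = (104e-6)^2 = 1.0816e-08 m^2
Step 3: tau = 3100 * 730 * 1.0816e-08 / 1.4 = 1.748329143e-02 s
Step 4: Convert to microseconds (multiply by 1e6).
tau = 17483.291 us


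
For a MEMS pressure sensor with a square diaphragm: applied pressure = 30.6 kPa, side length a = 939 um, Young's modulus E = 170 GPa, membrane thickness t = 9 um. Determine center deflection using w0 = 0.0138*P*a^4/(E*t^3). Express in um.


Step 1: Convert pressure to compatible units (E is in GPa, so P in GPa).
P = 30.6 kPa = 30.6e-6 GPa
Step 2: Compute numerator: 0.0138 * P * a^4.
a^4 = 939^4 = 777431921841
numerator = 0.0138 * 30.6e-6 * 777431921841 = 3.28294e+05
Step 3: Compute denominator: E * t^3 = 170 * 9^3 = 123930
Step 4: w0 = numerator / denominator = 3.28294e+05 / 123930 = 2.649 um


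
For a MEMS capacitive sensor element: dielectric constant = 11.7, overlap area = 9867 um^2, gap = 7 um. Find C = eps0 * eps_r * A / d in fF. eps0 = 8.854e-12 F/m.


Step 1: Convert area to m^2: A = 9867e-12 m^2
Step 2: Convert gap to m: d = 7e-6 m
Step 3: C = eps0 * eps_r * A / d
C = 8.854e-12 * 11.7 * 9867e-12 / 7e-6
Step 4: Convert to fF (multiply by 1e15).
C = 146.02 fF


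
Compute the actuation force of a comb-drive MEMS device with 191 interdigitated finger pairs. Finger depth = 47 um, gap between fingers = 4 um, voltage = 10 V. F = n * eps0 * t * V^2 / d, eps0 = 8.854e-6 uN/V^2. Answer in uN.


Step 1: Parameters: n=191, eps0=8.854e-6 uN/V^2, t=47 um, V=10 V, d=4 um
Step 2: V^2 = 100
Step 3: F = 191 * 8.854e-6 * 47 * 100 / 4
F = 1.987 uN


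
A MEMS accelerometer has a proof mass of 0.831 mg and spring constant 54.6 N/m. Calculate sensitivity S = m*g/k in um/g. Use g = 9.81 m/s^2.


Step 1: Convert mass: m = 0.831 mg = 8.31e-07 kg
Step 2: S = m * g / k = 8.31e-07 * 9.81 / 54.6
Step 3: S = 1.49e-07 m/g
Step 4: Convert to um/g: S = 0.149 um/g


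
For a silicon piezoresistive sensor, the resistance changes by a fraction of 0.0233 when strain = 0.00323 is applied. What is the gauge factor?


Step 1: Identify values.
dR/R = 0.0233, strain = 0.00323
Step 2: GF = (dR/R) / strain = 0.0233 / 0.00323
GF = 7.2


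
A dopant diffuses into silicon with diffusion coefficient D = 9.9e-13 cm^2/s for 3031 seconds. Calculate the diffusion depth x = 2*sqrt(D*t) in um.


Step 1: Compute D*t = 9.9e-13 * 3031 = 3.00069e-09 cm^2
Step 2: sqrt(D*t) = 5.47786e-05 cm
Step 3: x = 2 * 5.47786e-05 cm = 1.095572e-04 cm
Step 4: Convert to um (1 cm = 1e4 um): x = 1.096 um


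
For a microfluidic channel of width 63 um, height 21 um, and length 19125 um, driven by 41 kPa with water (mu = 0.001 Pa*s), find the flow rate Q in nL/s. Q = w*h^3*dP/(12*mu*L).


Step 1: Convert all dimensions to SI (meters).
w = 63e-6 m, h = 21e-6 m, L = 19125e-6 m, dP = 41e3 Pa
Step 2: Q = w * h^3 * dP / (12 * mu * L)
Q = 63e-6 * (21e-6)^3 * 41e3 / (12 * 0.001 * 19125e-6) = 1.0423165e-10 m^3/s
Step 3: Convert Q from m^3/s to nL/s (1 m^3 = 1e12 nL, so multiply by 1e12).
Q = 104.232 nL/s


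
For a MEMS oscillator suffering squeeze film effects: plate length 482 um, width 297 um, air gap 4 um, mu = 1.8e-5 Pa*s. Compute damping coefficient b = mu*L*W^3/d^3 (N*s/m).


Step 1: Convert to SI.
L = 482e-6 m, W = 297e-6 m, d = 4e-6 m
Step 2: W^3 = (297e-6)^3 = 2.62e-11 m^3
Step 3: d^3 = (4e-6)^3 = 6.40e-17 m^3
Step 4: b = 1.8e-5 * 482e-6 * 2.62e-11 / 6.40e-17
b = 3.55e-03 N*s/m


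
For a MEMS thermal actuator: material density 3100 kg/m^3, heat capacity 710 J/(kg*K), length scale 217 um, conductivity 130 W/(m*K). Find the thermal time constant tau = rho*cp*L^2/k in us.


Step 1: Convert L to m: L = 217e-6 m
Step 2: L^2 = (217e-6)^2 = 4.7089e-08 m^2
Step 3: tau = 3100 * 710 * 4.7089e-08 / 130 = 7.9725299e-04 s
Step 4: Convert to microseconds (multiply by 1e6).
tau = 797.253 us


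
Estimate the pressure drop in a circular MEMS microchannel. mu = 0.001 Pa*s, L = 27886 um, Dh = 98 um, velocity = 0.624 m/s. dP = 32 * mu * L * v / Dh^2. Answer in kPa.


Step 1: Convert to SI: L = 27886e-6 m, Dh = 98e-6 m
Step 2: dP = 32 * 0.001 * 27886e-6 * 0.624 / (98e-6)^2
Step 3: dP = 57978.72 Pa
Step 4: Convert to kPa: dP = 57.98 kPa


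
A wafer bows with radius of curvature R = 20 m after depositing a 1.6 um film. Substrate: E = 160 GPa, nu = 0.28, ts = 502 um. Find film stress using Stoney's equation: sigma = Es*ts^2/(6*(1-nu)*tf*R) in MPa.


Step 1: Compute numerator: Es * ts^2 = 160 * 502^2 = 40320640 (GPa*um^2)
Step 2: Compute denominator (R in um): 6*(1-nu)*tf*R = 6*0.72*1.6*20e6 = 138240000.0 (um^2)
Step 3: sigma (GPa) = 40320640 / 138240000.0 = 2.91671e-01 GPa
Step 4: Convert to MPa (x1000): sigma = 291.7 MPa


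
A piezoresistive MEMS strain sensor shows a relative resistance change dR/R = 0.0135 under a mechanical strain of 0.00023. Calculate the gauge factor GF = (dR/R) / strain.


Step 1: Identify values.
dR/R = 0.0135, strain = 0.00023
Step 2: GF = (dR/R) / strain = 0.0135 / 0.00023
GF = 58.7


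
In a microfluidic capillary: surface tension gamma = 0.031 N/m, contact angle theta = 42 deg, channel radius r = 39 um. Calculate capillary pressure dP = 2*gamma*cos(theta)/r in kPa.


Step 1: cos(42 deg) = 0.7431
Step 2: Convert r to m: r = 39e-6 m
Step 3: dP = 2 * 0.031 * 0.7431 / 39e-6 = 1181.3 Pa
Step 4: Convert Pa to kPa (divide by 1000).
dP = 1.18 kPa


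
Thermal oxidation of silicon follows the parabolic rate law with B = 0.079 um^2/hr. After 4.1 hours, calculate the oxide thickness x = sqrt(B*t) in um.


Step 1: Compute B*t = 0.079 * 4.1 = 0.3239
Step 2: x = sqrt(0.3239)
x = 0.569 um


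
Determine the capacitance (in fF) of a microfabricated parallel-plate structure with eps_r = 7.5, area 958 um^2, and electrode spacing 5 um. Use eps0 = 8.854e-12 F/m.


Step 1: Convert area to m^2: A = 958e-12 m^2
Step 2: Convert gap to m: d = 5e-6 m
Step 3: C = eps0 * eps_r * A / d
C = 8.854e-12 * 7.5 * 958e-12 / 5e-6
Step 4: Convert to fF (multiply by 1e15).
C = 12.72 fF


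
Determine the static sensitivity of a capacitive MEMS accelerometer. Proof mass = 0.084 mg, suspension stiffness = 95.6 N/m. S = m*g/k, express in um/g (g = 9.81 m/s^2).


Step 1: Convert mass: m = 0.084 mg = 8.40e-08 kg
Step 2: S = m * g / k = 8.40e-08 * 9.81 / 95.6
Step 3: S = 8.62e-09 m/g
Step 4: Convert to um/g: S = 0.009 um/g


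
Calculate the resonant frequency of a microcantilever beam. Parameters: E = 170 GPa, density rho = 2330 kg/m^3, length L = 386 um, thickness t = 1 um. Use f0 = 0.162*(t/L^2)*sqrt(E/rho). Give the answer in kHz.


Step 1: Convert units to SI.
t_SI = 1e-6 m, L_SI = 386e-6 m
Step 2: Calculate sqrt(E/rho).
sqrt(170e9 / 2330) = 8541.74 m/s
Step 3: Compute f0.
f0 = 0.162 * 1e-6 / (386e-6)^2 * 8541.74 = 9287.2 Hz = 9.29 kHz


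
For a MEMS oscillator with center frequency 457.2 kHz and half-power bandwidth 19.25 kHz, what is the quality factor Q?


Step 1: Q = f0 / bandwidth
Step 2: Q = 457.2 / 19.25
Q = 23.8


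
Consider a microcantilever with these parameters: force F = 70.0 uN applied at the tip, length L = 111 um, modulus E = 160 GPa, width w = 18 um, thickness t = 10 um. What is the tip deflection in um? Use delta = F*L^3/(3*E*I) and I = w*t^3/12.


Step 1: Calculate the second moment of area.
I = w * t^3 / 12 = 18 * 10^3 / 12 = 1500.0 um^4
Step 2: Convert E to consistent units (1 GPa = 1000 uN/um^2).
E = 160 GPa = 160000 uN/um^2
Step 3: Calculate tip deflection.
delta = F * L^3 / (3 * E * I)
delta = 70.0 * 111^3 / (3 * 160000 * 1500.0)
delta = 0.133 um


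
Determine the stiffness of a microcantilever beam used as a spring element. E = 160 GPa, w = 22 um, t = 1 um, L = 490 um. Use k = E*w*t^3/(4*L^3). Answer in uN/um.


Step 1: Convert E to consistent units (1 GPa = 1000 uN/um^2).
E = 160 GPa = 160000 uN/um^2
Step 2: Compute t^3 = 1^3 = 1
Step 3: Compute L^3 = 490^3 = 117649000
Step 4: k = 160000 * 22 * 1 / (4 * 117649000)
k = 0.0075 uN/um


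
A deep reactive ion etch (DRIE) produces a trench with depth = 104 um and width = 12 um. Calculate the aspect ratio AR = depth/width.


Step 1: AR = depth / width
Step 2: AR = 104 / 12
AR = 8.7


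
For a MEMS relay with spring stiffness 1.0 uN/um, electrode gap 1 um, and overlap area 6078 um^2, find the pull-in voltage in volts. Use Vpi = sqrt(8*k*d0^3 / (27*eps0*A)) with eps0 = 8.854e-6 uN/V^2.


Step 1: Compute numerator: 8 * k * d0^3 = 8 * 1.0 * 1^3 = 8.0
Step 2: Compute denominator: 27 * eps0 * A = 27 * 8.854e-6 * 6078 = 1.452995
Step 3: Vpi = sqrt(8.0 / 1.452995)
Vpi = 2.35 V


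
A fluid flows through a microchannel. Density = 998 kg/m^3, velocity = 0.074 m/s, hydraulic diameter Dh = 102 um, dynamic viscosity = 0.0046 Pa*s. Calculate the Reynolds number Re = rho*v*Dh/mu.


Step 1: Convert Dh to meters: Dh = 102e-6 m
Step 2: Re = rho * v * Dh / mu
Re = 998 * 0.074 * 102e-6 / 0.0046
Re = 1.638


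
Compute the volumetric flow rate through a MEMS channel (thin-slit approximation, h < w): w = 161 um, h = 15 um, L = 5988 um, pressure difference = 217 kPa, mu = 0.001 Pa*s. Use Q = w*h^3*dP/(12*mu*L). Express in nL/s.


Step 1: Convert all dimensions to SI (meters).
w = 161e-6 m, h = 15e-6 m, L = 5988e-6 m, dP = 217e3 Pa
Step 2: Q = w * h^3 * dP / (12 * mu * L)
Q = 161e-6 * (15e-6)^3 * 217e3 / (12 * 0.001 * 5988e-6) = 1.64095378e-09 m^3/s
Step 3: Convert Q from m^3/s to nL/s (1 m^3 = 1e12 nL, so multiply by 1e12).
Q = 1640.954 nL/s


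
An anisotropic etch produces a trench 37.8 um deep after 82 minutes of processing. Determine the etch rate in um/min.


Step 1: Etch rate = depth / time
Step 2: rate = 37.8 / 82
rate = 0.461 um/min


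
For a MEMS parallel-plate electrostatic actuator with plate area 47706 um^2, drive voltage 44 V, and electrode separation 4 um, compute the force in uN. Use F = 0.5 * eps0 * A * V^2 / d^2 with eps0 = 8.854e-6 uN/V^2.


Step 1: Identify parameters.
eps0 = 8.854e-6 uN/V^2, A = 47706 um^2, V = 44 V, d = 4 um
Step 2: Compute V^2 = 44^2 = 1936
Step 3: Compute d^2 = 4^2 = 16
Step 4: F = 0.5 * 8.854e-6 * 47706 * 1936 / 16
F = 25.555 uN


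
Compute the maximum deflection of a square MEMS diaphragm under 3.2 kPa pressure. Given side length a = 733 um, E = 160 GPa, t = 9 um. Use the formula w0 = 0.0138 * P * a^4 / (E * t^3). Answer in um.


Step 1: Convert pressure to compatible units (E is in GPa, so P in GPa).
P = 3.2 kPa = 3.2e-6 GPa
Step 2: Compute numerator: 0.0138 * P * a^4.
a^4 = 733^4 = 288679469521
numerator = 0.0138 * 3.2e-6 * 288679469521 = 1.27481e+04
Step 3: Compute denominator: E * t^3 = 160 * 9^3 = 116640
Step 4: w0 = numerator / denominator = 1.27481e+04 / 116640 = 0.1093 um


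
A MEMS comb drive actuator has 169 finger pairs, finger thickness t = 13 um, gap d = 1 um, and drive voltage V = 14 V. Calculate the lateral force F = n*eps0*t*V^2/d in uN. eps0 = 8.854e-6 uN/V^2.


Step 1: Parameters: n=169, eps0=8.854e-6 uN/V^2, t=13 um, V=14 V, d=1 um
Step 2: V^2 = 196
Step 3: F = 169 * 8.854e-6 * 13 * 196 / 1
F = 3.813 uN


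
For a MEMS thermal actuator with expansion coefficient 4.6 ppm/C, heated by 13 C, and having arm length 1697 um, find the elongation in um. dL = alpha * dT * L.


Step 1: Convert CTE: alpha = 4.6 ppm/C = 4.6e-6 /C
Step 2: dL = 4.6e-6 * 13 * 1697
dL = 0.1015 um


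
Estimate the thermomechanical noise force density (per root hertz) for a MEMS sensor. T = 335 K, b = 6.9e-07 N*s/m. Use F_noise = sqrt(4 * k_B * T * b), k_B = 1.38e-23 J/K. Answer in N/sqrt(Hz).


Step 1: Compute 4 * k_B * T * b
= 4 * 1.38e-23 * 335 * 6.9e-07
= 1.2759e-26 N^2/Hz
Step 2: F_noise = sqrt(1.2759e-26)
F_noise = 1.13e-13 N/sqrt(Hz)


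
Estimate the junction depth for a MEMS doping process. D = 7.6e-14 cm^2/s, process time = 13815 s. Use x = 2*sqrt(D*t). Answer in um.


Step 1: Compute D*t = 7.6e-14 * 13815 = 1.04994e-09 cm^2
Step 2: sqrt(D*t) = 3.2403e-05 cm
Step 3: x = 2 * 3.2403e-05 cm = 6.4806e-05 cm
Step 4: Convert to um (1 cm = 1e4 um): x = 0.648 um


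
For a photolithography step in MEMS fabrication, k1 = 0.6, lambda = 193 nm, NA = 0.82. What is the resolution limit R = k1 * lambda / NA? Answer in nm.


Step 1: Identify values: k1 = 0.6, lambda = 193 nm, NA = 0.82
Step 2: R = k1 * lambda / NA
R = 0.6 * 193 / 0.82
R = 141.2 nm


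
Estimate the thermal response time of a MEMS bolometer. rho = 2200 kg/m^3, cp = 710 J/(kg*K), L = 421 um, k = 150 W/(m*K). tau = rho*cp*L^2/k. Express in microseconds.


Step 1: Convert L to m: L = 421e-6 m
Step 2: L^2 = (421e-6)^2 = 1.77241e-07 m^2
Step 3: tau = 2200 * 710 * 1.77241e-07 / 150 = 1.8456696e-03 s
Step 4: Convert to microseconds (multiply by 1e6).
tau = 1845.67 us


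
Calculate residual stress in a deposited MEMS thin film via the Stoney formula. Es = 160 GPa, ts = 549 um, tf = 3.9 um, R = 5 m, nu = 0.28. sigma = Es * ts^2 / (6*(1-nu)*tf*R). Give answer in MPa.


Step 1: Compute numerator: Es * ts^2 = 160 * 549^2 = 48224160 (GPa*um^2)
Step 2: Compute denominator (R in um): 6*(1-nu)*tf*R = 6*0.72*3.9*5e6 = 84240000.0 (um^2)
Step 3: sigma (GPa) = 48224160 / 84240000.0 = 5.72462e-01 GPa
Step 4: Convert to MPa (x1000): sigma = 572.5 MPa


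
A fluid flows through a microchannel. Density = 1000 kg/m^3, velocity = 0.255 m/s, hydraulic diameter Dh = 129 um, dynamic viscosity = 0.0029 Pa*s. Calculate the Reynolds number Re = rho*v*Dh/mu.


Step 1: Convert Dh to meters: Dh = 129e-6 m
Step 2: Re = rho * v * Dh / mu
Re = 1000 * 0.255 * 129e-6 / 0.0029
Re = 11.343


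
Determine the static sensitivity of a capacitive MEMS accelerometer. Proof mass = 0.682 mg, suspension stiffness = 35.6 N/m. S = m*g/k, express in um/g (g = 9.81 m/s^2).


Step 1: Convert mass: m = 0.682 mg = 6.82e-07 kg
Step 2: S = m * g / k = 6.82e-07 * 9.81 / 35.6
Step 3: S = 1.88e-07 m/g
Step 4: Convert to um/g: S = 0.188 um/g


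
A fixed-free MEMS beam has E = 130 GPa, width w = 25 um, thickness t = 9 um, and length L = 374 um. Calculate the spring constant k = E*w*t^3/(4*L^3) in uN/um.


Step 1: Convert E to consistent units (1 GPa = 1000 uN/um^2).
E = 130 GPa = 130000 uN/um^2
Step 2: Compute t^3 = 9^3 = 729
Step 3: Compute L^3 = 374^3 = 52313624
Step 4: k = 130000 * 25 * 729 / (4 * 52313624)
k = 11.3223 uN/um


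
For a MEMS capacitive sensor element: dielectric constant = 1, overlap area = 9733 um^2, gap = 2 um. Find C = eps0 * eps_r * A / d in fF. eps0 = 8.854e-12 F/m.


Step 1: Convert area to m^2: A = 9733e-12 m^2
Step 2: Convert gap to m: d = 2e-6 m
Step 3: C = eps0 * eps_r * A / d
C = 8.854e-12 * 1 * 9733e-12 / 2e-6
Step 4: Convert to fF (multiply by 1e15).
C = 43.09 fF


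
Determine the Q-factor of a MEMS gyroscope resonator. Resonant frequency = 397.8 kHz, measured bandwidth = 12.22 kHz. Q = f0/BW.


Step 1: Q = f0 / bandwidth
Step 2: Q = 397.8 / 12.22
Q = 32.6


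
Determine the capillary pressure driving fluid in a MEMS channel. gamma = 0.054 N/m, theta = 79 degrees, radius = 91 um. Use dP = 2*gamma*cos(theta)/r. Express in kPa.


Step 1: cos(79 deg) = 0.1908
Step 2: Convert r to m: r = 91e-6 m
Step 3: dP = 2 * 0.054 * 0.1908 / 91e-6 = 226.4 Pa
Step 4: Convert Pa to kPa (divide by 1000).
dP = 0.23 kPa


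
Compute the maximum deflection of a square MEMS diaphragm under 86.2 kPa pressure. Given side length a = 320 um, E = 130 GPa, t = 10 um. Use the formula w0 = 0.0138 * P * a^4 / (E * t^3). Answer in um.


Step 1: Convert pressure to compatible units (E is in GPa, so P in GPa).
P = 86.2 kPa = 86.2e-6 GPa
Step 2: Compute numerator: 0.0138 * P * a^4.
a^4 = 320^4 = 10485760000
numerator = 0.0138 * 86.2e-6 * 10485760000 = 1.2473e+04
Step 3: Compute denominator: E * t^3 = 130 * 10^3 = 130000
Step 4: w0 = numerator / denominator = 1.2473e+04 / 130000 = 0.0959 um


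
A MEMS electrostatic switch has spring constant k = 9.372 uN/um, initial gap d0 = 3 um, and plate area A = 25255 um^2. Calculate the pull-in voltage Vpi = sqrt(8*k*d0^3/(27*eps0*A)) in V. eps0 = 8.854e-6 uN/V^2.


Step 1: Compute numerator: 8 * k * d0^3 = 8 * 9.372 * 3^3 = 2024.352
Step 2: Compute denominator: 27 * eps0 * A = 27 * 8.854e-6 * 25255 = 6.03741
Step 3: Vpi = sqrt(2024.352 / 6.03741)
Vpi = 18.31 V


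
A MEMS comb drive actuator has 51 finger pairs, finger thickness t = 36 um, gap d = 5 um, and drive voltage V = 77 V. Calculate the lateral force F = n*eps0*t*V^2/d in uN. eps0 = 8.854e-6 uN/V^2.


Step 1: Parameters: n=51, eps0=8.854e-6 uN/V^2, t=36 um, V=77 V, d=5 um
Step 2: V^2 = 5929
Step 3: F = 51 * 8.854e-6 * 36 * 5929 / 5
F = 19.276 uN


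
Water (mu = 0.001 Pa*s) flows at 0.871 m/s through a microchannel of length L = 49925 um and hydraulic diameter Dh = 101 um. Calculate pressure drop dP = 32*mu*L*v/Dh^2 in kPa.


Step 1: Convert to SI: L = 49925e-6 m, Dh = 101e-6 m
Step 2: dP = 32 * 0.001 * 49925e-6 * 0.871 / (101e-6)^2
Step 3: dP = 136409.14 Pa
Step 4: Convert to kPa: dP = 136.41 kPa
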